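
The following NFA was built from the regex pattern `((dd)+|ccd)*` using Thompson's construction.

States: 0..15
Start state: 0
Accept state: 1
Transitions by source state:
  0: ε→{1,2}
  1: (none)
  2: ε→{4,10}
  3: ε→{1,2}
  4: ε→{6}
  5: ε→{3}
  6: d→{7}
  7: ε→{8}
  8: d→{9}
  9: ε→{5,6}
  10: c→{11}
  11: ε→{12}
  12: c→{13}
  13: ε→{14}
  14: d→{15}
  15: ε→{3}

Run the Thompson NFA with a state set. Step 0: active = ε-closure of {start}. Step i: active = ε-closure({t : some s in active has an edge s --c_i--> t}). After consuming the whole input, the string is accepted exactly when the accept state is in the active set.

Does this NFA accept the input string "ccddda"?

initial (ε-close {0}): {0,1,2,4,6,10}
'c' @ 1: {11,12}
'c' @ 2: {13,14}
'd' @ 3: {1,2,3,4,6,10,15}  (accept∈set)
'd' @ 4: {7,8}
'd' @ 5: {1,2,3,4,5,6,9,10}  (accept∈set)
'a' @ 6: {}  — dead — no transitions
final: {}; accept 1 not in set

Answer: REJECT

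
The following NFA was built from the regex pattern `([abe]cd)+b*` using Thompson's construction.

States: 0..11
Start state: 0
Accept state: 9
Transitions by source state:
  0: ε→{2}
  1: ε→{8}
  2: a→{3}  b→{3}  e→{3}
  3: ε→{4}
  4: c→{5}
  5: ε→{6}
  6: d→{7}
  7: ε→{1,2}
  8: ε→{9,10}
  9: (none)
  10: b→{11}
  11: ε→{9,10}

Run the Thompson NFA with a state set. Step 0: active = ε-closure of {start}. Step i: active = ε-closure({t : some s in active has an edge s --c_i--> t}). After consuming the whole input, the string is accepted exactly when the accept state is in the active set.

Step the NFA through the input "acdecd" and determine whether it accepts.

Answer: ACCEPT

Derivation:
S₀ = ε-closure({0}) = {0,2}
'a' @ 1: {3,4}
'c' @ 2: {5,6}
'd' @ 3: {1,2,7,8,9,10}  [accepting]
'e' @ 4: {3,4}
'c' @ 5: {5,6}
'd' @ 6: {1,2,7,8,9,10}  [accepting]
final: {1,2,7,8,9,10}; accept 9 in set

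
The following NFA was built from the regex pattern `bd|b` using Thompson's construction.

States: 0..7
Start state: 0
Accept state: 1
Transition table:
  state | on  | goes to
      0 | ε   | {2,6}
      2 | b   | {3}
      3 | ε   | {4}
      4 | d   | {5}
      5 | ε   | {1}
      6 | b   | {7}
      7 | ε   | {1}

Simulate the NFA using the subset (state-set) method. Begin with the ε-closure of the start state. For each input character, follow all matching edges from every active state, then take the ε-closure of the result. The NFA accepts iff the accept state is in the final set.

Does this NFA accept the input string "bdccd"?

start: ε-closure({0}) = {0,2,6}
'b' @ 1: {1,3,4,7}  ✓accept
'd' @ 2: {1,5}  ✓accept
'c' @ 3: {}  — no active states
rest 'cd' ignored (set empty)
after full input: {}  (accept=1 not in)

Answer: REJECT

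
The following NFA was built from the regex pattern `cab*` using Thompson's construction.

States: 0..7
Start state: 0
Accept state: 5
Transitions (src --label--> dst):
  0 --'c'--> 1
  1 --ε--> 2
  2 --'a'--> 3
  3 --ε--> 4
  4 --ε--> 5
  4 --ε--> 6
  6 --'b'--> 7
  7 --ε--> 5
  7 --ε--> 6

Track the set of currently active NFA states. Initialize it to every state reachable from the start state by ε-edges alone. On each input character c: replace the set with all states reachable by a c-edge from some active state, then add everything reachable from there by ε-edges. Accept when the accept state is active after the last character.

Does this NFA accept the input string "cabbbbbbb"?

start: ε-closure({0}) = {0}
'c' @ 1: {1,2}
'a' @ 2: {3,4,5,6}  ✓accept
'b' @ 3: {5,6,7}  ✓accept
'b' @ 4: {5,6,7}  ✓accept
'b' @ 5: {5,6,7}  ✓accept
'b' @ 6: {5,6,7}  ✓accept
'b' @ 7: {5,6,7}  ✓accept
'b' @ 8: {5,6,7}  ✓accept
'b' @ 9: {5,6,7}  ✓accept
after full input: {5,6,7}  (accept=5 in)

Answer: ACCEPT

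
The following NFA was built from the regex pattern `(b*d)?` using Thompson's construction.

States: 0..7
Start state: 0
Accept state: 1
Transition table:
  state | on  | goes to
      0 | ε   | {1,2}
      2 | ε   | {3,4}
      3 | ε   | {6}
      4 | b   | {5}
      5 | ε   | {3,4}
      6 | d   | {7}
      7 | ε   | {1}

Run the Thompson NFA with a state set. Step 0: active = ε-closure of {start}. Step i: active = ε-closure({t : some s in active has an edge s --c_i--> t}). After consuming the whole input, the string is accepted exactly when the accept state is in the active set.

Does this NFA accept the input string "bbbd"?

Answer: ACCEPT

Trace:
start: ε-closure({0}) = {0,1,2,3,4,6}
'b' @ 1: {3,4,5,6}
'b' @ 2: {3,4,5,6}
'b' @ 3: {3,4,5,6}
'd' @ 4: {1,7}  [accepting]
after full input: {1,7}  (accept=1 in)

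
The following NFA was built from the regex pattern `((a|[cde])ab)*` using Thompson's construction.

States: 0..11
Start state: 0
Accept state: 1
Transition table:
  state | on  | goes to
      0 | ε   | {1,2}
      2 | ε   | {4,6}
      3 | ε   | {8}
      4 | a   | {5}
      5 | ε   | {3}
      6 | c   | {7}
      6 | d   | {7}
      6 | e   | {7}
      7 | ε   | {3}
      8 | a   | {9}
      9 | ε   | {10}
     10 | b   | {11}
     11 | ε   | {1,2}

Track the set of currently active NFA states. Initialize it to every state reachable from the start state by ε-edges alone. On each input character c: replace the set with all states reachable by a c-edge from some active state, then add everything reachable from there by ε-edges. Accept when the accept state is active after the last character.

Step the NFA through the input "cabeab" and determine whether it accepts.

S₀ = ε-closure({0}) = {0,1,2,4,6}
'c' @ 1: {3,7,8}
'a' @ 2: {9,10}
'b' @ 3: {1,2,4,6,11}  (accept∈set)
'e' @ 4: {3,7,8}
'a' @ 5: {9,10}
'b' @ 6: {1,2,4,6,11}  (accept∈set)
end set {1,2,4,6,11} — state 1 in

Answer: ACCEPT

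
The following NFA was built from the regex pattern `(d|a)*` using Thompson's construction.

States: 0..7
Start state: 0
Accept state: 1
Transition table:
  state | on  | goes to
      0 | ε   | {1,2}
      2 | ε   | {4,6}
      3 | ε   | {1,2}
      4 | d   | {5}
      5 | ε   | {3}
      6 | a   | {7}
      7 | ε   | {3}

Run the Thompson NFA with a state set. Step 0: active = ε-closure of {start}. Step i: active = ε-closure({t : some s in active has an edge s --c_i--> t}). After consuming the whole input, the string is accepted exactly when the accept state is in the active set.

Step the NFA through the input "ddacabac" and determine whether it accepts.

Answer: REJECT

Trace:
start: ε-closure({0}) = {0,1,2,4,6}
'd' @ 1: {1,2,3,4,5,6}  (accept∈set)
'd' @ 2: {1,2,3,4,5,6}  (accept∈set)
'a' @ 3: {1,2,3,4,6,7}  (accept∈set)
'c' @ 4: {}  — no active states
rest 'abac' ignored (set empty)
after full input: {}  (accept=1 not in)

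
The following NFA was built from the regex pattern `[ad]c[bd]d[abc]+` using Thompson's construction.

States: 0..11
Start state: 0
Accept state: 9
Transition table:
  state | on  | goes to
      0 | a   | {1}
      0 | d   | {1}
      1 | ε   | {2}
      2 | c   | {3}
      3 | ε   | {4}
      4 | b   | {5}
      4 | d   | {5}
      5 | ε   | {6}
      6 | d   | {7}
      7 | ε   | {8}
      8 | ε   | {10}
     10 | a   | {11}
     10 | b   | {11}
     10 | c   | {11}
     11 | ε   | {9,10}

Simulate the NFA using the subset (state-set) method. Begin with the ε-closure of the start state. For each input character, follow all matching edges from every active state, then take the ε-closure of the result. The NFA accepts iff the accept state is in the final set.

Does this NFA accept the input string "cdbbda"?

Answer: REJECT

Trace:
start: ε-closure({0}) = {0}
'c' @ 1: {}  — state set empty
rest 'dbbda' ignored (set empty)
end set {} — state 9 not in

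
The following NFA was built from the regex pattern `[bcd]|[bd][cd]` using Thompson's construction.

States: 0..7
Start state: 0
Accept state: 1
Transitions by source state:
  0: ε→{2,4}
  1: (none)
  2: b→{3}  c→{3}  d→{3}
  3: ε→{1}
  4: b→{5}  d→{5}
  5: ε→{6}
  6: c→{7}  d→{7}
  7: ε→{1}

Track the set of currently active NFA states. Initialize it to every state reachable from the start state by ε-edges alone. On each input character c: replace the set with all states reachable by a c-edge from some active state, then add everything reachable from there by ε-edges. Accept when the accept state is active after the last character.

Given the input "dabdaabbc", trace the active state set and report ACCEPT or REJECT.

start: ε-closure({0}) = {0,2,4}
'd' @ 1: {1,3,5,6}  ✓accept
'a' @ 2: {}  — dead — no transitions
rest 'bdaabbc' ignored (set empty)
after full input: {}  (accept=1 not in)

Answer: REJECT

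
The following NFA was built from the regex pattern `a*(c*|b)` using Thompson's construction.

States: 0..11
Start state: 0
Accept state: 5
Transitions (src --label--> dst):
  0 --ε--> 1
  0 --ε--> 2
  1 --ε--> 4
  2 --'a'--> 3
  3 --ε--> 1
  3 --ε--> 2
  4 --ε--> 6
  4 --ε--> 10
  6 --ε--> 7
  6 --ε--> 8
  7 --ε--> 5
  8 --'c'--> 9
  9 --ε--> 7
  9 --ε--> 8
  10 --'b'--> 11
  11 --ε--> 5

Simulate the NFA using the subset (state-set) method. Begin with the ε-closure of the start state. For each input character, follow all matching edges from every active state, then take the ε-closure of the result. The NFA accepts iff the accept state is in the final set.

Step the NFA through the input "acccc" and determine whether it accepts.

Answer: ACCEPT

Trace:
initial (ε-close {0}): {0,1,2,4,5,6,7,8,10}
'a' @ 1: {1,2,3,4,5,6,7,8,10}  ✓accept
'c' @ 2: {5,7,8,9}  ✓accept
'c' @ 3: {5,7,8,9}  ✓accept
'c' @ 4: {5,7,8,9}  ✓accept
'c' @ 5: {5,7,8,9}  ✓accept
end set {5,7,8,9} — state 5 in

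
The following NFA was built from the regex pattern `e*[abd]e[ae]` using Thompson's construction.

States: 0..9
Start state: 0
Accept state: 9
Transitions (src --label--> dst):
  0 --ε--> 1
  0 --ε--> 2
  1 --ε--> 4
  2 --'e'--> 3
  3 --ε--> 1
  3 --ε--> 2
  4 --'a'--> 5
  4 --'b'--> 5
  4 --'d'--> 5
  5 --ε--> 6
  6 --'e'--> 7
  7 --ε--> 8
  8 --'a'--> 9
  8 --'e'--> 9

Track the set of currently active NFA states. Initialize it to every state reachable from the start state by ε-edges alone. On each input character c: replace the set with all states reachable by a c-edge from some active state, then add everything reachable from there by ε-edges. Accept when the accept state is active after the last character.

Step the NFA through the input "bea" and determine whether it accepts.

Answer: ACCEPT

Trace:
initial (ε-close {0}): {0,1,2,4}
'b' @ 1: {5,6}
'e' @ 2: {7,8}
'a' @ 3: {9}  (accept∈set)
final: {9}; accept 9 in set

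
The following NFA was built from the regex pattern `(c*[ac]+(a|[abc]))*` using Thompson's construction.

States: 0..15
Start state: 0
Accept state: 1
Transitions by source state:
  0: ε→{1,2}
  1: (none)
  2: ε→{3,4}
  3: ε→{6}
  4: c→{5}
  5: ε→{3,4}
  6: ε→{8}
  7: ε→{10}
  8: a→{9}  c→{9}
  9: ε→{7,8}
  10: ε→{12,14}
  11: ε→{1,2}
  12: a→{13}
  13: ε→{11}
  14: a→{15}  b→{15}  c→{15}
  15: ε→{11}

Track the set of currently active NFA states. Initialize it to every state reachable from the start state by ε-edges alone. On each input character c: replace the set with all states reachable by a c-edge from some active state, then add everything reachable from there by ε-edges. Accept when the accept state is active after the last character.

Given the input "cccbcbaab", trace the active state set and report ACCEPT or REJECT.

Answer: ACCEPT

Steps:
S₀ = ε-closure({0}) = {0,1,2,3,4,6,8}
'c' @ 1: {3,4,5,6,7,8,9,10,12,14}
'c' @ 2: {1,2,3,4,5,6,7,8,9,10,11,12,14,15}  [accepting]
'c' @ 3: {1,2,3,4,5,6,7,8,9,10,11,12,14,15}  [accepting]
'b' @ 4: {1,2,3,4,6,8,11,15}  [accepting]
'c' @ 5: {3,4,5,6,7,8,9,10,12,14}
'b' @ 6: {1,2,3,4,6,8,11,15}  [accepting]
'a' @ 7: {7,8,9,10,12,14}
'a' @ 8: {1,2,3,4,6,7,8,9,10,11,12,13,14,15}  [accepting]
'b' @ 9: {1,2,3,4,6,8,11,15}  [accepting]
after full input: {1,2,3,4,6,8,11,15}  (accept=1 in)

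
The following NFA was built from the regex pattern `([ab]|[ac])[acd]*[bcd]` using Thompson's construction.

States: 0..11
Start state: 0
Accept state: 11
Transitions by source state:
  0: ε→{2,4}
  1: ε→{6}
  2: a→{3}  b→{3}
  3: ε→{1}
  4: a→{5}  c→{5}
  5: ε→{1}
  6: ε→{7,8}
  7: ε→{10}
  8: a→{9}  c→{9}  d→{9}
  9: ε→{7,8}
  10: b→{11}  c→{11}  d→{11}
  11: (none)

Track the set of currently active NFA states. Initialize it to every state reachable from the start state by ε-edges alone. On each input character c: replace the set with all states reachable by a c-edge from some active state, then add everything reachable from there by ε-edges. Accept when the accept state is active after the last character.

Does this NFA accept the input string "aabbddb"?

initial (ε-close {0}): {0,2,4}
'a' @ 1: {1,3,5,6,7,8,10}
'a' @ 2: {7,8,9,10}
'b' @ 3: {11}  [accepting]
'b' @ 4: {}  — dead — no transitions
rest 'ddb' ignored (set empty)
end set {} — state 11 not in

Answer: REJECT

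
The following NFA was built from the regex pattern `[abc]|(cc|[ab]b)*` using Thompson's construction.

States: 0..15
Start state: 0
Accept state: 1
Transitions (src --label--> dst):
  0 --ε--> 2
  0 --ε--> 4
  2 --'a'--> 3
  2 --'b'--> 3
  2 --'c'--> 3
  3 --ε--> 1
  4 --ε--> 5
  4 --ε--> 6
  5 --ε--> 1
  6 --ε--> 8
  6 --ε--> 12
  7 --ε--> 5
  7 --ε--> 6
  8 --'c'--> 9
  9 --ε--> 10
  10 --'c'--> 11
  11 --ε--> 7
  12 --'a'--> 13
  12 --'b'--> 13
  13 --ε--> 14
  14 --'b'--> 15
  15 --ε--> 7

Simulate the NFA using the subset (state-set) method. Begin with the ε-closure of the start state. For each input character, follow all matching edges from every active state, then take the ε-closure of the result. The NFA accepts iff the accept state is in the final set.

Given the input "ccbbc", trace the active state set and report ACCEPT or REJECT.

start: ε-closure({0}) = {0,1,2,4,5,6,8,12}
'c' @ 1: {1,3,9,10}  [accepting]
'c' @ 2: {1,5,6,7,8,11,12}  [accepting]
'b' @ 3: {13,14}
'b' @ 4: {1,5,6,7,8,12,15}  [accepting]
'c' @ 5: {9,10}
final: {9,10}; accept 1 not in set

Answer: REJECT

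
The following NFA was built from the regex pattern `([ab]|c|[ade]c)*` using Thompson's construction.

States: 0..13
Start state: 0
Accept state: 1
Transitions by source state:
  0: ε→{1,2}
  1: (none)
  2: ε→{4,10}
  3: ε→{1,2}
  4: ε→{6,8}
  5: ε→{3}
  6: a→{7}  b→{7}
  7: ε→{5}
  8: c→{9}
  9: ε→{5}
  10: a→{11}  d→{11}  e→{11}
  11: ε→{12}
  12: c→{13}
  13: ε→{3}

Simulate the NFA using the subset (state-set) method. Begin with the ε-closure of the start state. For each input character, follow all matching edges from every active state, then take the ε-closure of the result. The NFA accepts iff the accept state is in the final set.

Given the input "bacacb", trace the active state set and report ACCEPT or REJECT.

Answer: ACCEPT

Derivation:
start: ε-closure({0}) = {0,1,2,4,6,8,10}
'b' @ 1: {1,2,3,4,5,6,7,8,10}  (accept∈set)
'a' @ 2: {1,2,3,4,5,6,7,8,10,11,12}  (accept∈set)
'c' @ 3: {1,2,3,4,5,6,8,9,10,13}  (accept∈set)
'a' @ 4: {1,2,3,4,5,6,7,8,10,11,12}  (accept∈set)
'c' @ 5: {1,2,3,4,5,6,8,9,10,13}  (accept∈set)
'b' @ 6: {1,2,3,4,5,6,7,8,10}  (accept∈set)
after full input: {1,2,3,4,5,6,7,8,10}  (accept=1 in)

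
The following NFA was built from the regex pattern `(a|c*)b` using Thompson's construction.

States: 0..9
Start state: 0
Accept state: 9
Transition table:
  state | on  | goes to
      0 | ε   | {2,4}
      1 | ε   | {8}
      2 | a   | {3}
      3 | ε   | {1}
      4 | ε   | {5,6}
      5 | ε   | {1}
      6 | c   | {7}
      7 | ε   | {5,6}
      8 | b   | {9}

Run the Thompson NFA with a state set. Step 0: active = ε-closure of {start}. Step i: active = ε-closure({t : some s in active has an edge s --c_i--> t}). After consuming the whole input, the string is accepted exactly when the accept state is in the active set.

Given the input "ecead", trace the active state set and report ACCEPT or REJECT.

Answer: REJECT

Trace:
S₀ = ε-closure({0}) = {0,1,2,4,5,6,8}
'e' @ 1: {}  — state set empty
rest 'cead' ignored (set empty)
final: {}; accept 9 not in set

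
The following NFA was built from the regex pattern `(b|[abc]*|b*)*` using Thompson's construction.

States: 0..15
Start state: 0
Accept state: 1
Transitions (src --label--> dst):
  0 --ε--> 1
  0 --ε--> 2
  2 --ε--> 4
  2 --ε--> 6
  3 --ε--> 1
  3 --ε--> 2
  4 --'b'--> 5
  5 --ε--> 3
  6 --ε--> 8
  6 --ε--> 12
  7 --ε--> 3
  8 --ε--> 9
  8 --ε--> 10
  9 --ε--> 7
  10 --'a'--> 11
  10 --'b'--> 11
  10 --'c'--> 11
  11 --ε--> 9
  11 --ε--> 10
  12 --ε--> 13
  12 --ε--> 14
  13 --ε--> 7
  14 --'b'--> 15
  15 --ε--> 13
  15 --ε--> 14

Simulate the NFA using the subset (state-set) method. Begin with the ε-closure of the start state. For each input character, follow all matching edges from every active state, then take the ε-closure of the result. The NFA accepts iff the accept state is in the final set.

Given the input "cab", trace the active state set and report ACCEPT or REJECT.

S₀ = ε-closure({0}) = {0,1,2,3,4,6,7,8,9,10,12,13,14}
'c' @ 1: {1,2,3,4,6,7,8,9,10,11,12,13,14}  (accept∈set)
'a' @ 2: {1,2,3,4,6,7,8,9,10,11,12,13,14}  (accept∈set)
'b' @ 3: {1,2,3,4,5,6,7,8,9,10,11,12,13,14,15}  (accept∈set)
final: {1,2,3,4,5,6,7,8,9,10,11,12,13,14,15}; accept 1 in set

Answer: ACCEPT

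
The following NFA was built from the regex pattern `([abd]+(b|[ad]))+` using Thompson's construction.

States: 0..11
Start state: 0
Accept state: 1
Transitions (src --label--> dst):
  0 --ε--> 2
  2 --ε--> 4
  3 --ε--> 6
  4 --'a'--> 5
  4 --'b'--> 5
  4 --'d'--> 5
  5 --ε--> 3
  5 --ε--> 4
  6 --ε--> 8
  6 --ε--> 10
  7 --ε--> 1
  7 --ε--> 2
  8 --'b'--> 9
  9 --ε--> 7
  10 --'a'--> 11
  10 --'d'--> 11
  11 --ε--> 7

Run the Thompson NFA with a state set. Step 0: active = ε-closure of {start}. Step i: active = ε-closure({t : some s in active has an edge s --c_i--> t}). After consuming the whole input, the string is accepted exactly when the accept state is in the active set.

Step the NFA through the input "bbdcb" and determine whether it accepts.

Answer: REJECT

Trace:
start: ε-closure({0}) = {0,2,4}
'b' @ 1: {3,4,5,6,8,10}
'b' @ 2: {1,2,3,4,5,6,7,8,9,10}  (accept∈set)
'd' @ 3: {1,2,3,4,5,6,7,8,10,11}  (accept∈set)
'c' @ 4: {}  — no active states
rest 'b' ignored (set empty)
after full input: {}  (accept=1 not in)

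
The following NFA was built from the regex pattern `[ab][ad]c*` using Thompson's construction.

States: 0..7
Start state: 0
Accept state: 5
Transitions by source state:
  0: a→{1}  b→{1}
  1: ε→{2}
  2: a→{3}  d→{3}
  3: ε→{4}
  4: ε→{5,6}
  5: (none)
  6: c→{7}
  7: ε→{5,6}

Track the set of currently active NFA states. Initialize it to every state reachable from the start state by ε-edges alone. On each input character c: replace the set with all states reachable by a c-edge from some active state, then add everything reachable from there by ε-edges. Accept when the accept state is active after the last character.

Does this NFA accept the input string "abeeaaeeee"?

S₀ = ε-closure({0}) = {0}
'a' @ 1: {1,2}
'b' @ 2: {}  — dead — no transitions
rest 'eeaaeeee' ignored (set empty)
end set {} — state 5 not in

Answer: REJECT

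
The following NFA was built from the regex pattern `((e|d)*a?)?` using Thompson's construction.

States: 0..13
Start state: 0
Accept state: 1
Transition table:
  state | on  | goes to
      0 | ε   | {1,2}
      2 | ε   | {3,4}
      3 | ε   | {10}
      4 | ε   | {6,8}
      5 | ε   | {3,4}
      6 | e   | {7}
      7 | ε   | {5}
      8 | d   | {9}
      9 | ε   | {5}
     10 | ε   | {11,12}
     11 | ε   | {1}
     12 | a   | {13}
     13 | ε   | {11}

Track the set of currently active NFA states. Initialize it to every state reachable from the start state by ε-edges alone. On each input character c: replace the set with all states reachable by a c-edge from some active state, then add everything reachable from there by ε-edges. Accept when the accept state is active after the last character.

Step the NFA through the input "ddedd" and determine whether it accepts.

Answer: ACCEPT

Derivation:
start: ε-closure({0}) = {0,1,2,3,4,6,8,10,11,12}
'd' @ 1: {1,3,4,5,6,8,9,10,11,12}  (accept∈set)
'd' @ 2: {1,3,4,5,6,8,9,10,11,12}  (accept∈set)
'e' @ 3: {1,3,4,5,6,7,8,10,11,12}  (accept∈set)
'd' @ 4: {1,3,4,5,6,8,9,10,11,12}  (accept∈set)
'd' @ 5: {1,3,4,5,6,8,9,10,11,12}  (accept∈set)
after full input: {1,3,4,5,6,8,9,10,11,12}  (accept=1 in)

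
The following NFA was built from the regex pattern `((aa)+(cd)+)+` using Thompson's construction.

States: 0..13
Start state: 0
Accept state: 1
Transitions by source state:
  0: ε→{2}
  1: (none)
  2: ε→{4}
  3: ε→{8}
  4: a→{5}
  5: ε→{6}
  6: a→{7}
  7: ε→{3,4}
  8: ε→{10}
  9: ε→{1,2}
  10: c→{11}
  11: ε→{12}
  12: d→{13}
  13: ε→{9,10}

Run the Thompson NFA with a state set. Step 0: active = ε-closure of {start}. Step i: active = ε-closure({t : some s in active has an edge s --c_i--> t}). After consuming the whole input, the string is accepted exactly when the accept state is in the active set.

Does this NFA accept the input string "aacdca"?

Answer: REJECT

Steps:
start: ε-closure({0}) = {0,2,4}
'a' @ 1: {5,6}
'a' @ 2: {3,4,7,8,10}
'c' @ 3: {11,12}
'd' @ 4: {1,2,4,9,10,13}  (accept∈set)
'c' @ 5: {11,12}
'a' @ 6: {}  — no active states
final: {}; accept 1 not in set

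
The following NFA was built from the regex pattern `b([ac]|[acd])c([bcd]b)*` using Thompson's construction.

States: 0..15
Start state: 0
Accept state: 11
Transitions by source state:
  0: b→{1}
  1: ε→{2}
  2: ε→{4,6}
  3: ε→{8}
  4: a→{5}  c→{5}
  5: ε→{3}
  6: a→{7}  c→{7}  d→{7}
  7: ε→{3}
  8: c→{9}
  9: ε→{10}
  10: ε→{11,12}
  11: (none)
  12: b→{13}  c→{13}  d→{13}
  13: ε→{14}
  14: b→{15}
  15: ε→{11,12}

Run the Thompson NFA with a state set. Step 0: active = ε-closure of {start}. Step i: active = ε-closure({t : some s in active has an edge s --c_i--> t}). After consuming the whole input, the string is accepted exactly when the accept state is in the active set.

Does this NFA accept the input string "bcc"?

Answer: ACCEPT

Trace:
initial (ε-close {0}): {0}
'b' @ 1: {1,2,4,6}
'c' @ 2: {3,5,7,8}
'c' @ 3: {9,10,11,12}  ✓accept
end set {9,10,11,12} — state 11 in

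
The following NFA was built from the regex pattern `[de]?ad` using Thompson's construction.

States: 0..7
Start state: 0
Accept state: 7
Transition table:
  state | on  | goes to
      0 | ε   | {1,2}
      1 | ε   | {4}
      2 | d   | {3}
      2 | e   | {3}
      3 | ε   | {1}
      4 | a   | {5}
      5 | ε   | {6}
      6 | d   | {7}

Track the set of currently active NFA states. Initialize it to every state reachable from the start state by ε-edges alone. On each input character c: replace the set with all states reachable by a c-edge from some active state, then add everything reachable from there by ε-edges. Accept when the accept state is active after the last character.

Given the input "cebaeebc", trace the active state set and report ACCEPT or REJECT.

Answer: REJECT

Steps:
S₀ = ε-closure({0}) = {0,1,2,4}
'c' @ 1: {}  — no active states
rest 'ebaeebc' ignored (set empty)
final: {}; accept 7 not in set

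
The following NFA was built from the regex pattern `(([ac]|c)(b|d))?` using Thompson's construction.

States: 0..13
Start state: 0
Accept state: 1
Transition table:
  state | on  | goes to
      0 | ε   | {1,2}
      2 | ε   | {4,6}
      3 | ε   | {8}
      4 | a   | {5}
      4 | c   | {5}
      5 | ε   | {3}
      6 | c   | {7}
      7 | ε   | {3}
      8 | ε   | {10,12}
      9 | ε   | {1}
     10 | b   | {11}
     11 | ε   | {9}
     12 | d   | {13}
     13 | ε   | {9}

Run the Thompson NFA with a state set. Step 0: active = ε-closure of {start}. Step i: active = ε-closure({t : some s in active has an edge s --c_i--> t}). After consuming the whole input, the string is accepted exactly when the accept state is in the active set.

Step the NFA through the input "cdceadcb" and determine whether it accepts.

Answer: REJECT

Steps:
start: ε-closure({0}) = {0,1,2,4,6}
'c' @ 1: {3,5,7,8,10,12}
'd' @ 2: {1,9,13}  ✓accept
'c' @ 3: {}  — no active states
rest 'eadcb' ignored (set empty)
final: {}; accept 1 not in set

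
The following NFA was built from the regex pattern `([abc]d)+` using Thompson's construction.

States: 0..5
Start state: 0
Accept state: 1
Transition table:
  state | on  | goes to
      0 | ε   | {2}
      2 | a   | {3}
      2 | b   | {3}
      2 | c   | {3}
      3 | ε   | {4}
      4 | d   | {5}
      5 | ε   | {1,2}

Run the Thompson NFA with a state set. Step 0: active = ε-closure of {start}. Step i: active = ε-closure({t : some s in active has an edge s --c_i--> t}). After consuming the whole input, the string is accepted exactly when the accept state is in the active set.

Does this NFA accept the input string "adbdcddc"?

initial (ε-close {0}): {0,2}
'a' @ 1: {3,4}
'd' @ 2: {1,2,5}  ✓accept
'b' @ 3: {3,4}
'd' @ 4: {1,2,5}  ✓accept
'c' @ 5: {3,4}
'd' @ 6: {1,2,5}  ✓accept
'd' @ 7: {}  — state set empty
rest 'c' ignored (set empty)
final: {}; accept 1 not in set

Answer: REJECT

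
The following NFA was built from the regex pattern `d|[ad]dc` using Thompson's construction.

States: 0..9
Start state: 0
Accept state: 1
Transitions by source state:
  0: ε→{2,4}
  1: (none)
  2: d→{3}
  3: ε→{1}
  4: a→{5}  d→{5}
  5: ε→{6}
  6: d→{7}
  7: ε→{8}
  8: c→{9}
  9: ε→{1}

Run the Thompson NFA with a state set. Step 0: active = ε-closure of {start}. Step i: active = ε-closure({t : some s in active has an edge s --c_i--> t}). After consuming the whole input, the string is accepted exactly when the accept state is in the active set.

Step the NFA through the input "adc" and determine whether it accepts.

Answer: ACCEPT

Derivation:
S₀ = ε-closure({0}) = {0,2,4}
'a' @ 1: {5,6}
'd' @ 2: {7,8}
'c' @ 3: {1,9}  [accepting]
final: {1,9}; accept 1 in set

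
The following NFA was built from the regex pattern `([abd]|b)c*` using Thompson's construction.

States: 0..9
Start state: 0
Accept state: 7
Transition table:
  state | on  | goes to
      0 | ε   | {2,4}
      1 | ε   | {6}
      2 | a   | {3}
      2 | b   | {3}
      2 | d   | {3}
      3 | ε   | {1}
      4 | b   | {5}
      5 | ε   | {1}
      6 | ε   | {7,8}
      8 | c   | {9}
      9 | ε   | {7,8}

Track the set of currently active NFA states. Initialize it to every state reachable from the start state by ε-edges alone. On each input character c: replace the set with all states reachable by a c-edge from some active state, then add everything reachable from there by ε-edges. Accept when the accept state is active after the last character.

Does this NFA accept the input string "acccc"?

Answer: ACCEPT

Derivation:
S₀ = ε-closure({0}) = {0,2,4}
'a' @ 1: {1,3,6,7,8}  [accepting]
'c' @ 2: {7,8,9}  [accepting]
'c' @ 3: {7,8,9}  [accepting]
'c' @ 4: {7,8,9}  [accepting]
'c' @ 5: {7,8,9}  [accepting]
final: {7,8,9}; accept 7 in set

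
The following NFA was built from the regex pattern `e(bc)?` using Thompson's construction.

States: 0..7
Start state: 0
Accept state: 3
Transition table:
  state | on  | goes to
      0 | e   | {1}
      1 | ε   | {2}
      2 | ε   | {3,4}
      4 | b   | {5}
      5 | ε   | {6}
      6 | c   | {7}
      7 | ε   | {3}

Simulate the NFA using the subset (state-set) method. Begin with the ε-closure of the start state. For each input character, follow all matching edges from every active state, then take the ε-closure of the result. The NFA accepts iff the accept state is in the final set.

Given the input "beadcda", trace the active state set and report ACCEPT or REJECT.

Answer: REJECT

Trace:
start: ε-closure({0}) = {0}
'b' @ 1: {}  — no active states
rest 'eadcda' ignored (set empty)
after full input: {}  (accept=3 not in)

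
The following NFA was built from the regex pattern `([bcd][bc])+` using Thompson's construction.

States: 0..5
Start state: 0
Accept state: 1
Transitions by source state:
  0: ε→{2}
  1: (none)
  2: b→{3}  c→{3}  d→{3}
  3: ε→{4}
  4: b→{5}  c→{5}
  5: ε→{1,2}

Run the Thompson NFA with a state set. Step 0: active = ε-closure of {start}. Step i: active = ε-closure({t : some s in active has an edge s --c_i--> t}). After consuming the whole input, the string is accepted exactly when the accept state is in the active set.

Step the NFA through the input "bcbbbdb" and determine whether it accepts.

Answer: REJECT

Derivation:
initial (ε-close {0}): {0,2}
'b' @ 1: {3,4}
'c' @ 2: {1,2,5}  [accepting]
'b' @ 3: {3,4}
'b' @ 4: {1,2,5}  [accepting]
'b' @ 5: {3,4}
'd' @ 6: {}  — dead — no transitions
rest 'b' ignored (set empty)
after full input: {}  (accept=1 not in)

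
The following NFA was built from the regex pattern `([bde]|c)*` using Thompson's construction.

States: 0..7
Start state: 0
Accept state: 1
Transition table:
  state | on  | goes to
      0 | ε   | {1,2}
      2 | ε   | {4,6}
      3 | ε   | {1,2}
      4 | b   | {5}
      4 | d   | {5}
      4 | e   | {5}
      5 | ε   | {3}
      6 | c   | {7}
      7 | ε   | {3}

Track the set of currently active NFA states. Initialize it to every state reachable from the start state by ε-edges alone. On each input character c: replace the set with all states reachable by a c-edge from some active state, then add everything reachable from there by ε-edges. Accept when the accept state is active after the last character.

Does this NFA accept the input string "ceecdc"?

Answer: ACCEPT

Steps:
initial (ε-close {0}): {0,1,2,4,6}
'c' @ 1: {1,2,3,4,6,7}  ✓accept
'e' @ 2: {1,2,3,4,5,6}  ✓accept
'e' @ 3: {1,2,3,4,5,6}  ✓accept
'c' @ 4: {1,2,3,4,6,7}  ✓accept
'd' @ 5: {1,2,3,4,5,6}  ✓accept
'c' @ 6: {1,2,3,4,6,7}  ✓accept
after full input: {1,2,3,4,6,7}  (accept=1 in)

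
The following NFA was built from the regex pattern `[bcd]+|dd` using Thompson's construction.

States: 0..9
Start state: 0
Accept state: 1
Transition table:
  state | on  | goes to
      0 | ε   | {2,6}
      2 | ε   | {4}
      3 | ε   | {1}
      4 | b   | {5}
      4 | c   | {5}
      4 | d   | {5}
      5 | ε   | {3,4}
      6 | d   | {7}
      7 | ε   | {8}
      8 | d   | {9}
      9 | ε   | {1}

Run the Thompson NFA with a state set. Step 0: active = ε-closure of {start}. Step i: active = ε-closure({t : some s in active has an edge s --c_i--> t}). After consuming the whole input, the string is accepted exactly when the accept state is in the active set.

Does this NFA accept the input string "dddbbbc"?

Answer: ACCEPT

Steps:
initial (ε-close {0}): {0,2,4,6}
'd' @ 1: {1,3,4,5,7,8}  ✓accept
'd' @ 2: {1,3,4,5,9}  ✓accept
'd' @ 3: {1,3,4,5}  ✓accept
'b' @ 4: {1,3,4,5}  ✓accept
'b' @ 5: {1,3,4,5}  ✓accept
'b' @ 6: {1,3,4,5}  ✓accept
'c' @ 7: {1,3,4,5}  ✓accept
end set {1,3,4,5} — state 1 in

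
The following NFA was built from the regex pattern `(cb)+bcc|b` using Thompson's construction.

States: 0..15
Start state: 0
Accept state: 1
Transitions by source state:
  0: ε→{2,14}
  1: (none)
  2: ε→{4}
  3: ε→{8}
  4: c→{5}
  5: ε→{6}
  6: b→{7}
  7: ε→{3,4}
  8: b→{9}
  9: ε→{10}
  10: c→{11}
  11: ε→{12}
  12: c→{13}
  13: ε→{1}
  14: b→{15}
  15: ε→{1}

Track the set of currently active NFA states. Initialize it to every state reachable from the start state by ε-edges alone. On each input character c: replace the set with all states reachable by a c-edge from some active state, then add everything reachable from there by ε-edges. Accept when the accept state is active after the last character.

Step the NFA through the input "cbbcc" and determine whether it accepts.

start: ε-closure({0}) = {0,2,4,14}
'c' @ 1: {5,6}
'b' @ 2: {3,4,7,8}
'b' @ 3: {9,10}
'c' @ 4: {11,12}
'c' @ 5: {1,13}  ✓accept
end set {1,13} — state 1 in

Answer: ACCEPT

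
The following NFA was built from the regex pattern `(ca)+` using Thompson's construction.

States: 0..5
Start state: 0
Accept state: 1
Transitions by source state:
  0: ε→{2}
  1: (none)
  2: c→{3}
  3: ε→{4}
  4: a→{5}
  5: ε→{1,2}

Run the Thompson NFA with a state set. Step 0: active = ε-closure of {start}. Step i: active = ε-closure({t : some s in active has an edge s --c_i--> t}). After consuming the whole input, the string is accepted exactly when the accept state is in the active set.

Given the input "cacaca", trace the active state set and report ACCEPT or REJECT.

initial (ε-close {0}): {0,2}
'c' @ 1: {3,4}
'a' @ 2: {1,2,5}  [accepting]
'c' @ 3: {3,4}
'a' @ 4: {1,2,5}  [accepting]
'c' @ 5: {3,4}
'a' @ 6: {1,2,5}  [accepting]
after full input: {1,2,5}  (accept=1 in)

Answer: ACCEPT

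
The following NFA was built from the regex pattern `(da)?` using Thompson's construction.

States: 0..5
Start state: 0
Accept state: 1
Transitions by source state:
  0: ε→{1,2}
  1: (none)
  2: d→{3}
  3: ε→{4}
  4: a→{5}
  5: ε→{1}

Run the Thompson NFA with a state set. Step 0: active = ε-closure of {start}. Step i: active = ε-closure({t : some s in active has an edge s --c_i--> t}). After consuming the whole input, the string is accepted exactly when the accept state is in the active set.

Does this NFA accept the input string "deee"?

Answer: REJECT

Trace:
initial (ε-close {0}): {0,1,2}
'd' @ 1: {3,4}
'e' @ 2: {}  — state set empty
rest 'ee' ignored (set empty)
after full input: {}  (accept=1 not in)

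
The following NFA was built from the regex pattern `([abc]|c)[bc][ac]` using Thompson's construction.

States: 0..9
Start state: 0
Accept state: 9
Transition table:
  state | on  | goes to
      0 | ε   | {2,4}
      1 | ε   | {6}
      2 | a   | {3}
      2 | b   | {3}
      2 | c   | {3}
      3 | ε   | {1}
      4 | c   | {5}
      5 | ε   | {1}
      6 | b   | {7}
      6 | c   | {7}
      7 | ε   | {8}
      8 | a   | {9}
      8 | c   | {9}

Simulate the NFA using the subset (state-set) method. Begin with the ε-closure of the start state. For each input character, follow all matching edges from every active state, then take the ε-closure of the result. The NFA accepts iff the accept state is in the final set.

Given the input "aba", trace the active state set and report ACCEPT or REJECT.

S₀ = ε-closure({0}) = {0,2,4}
'a' @ 1: {1,3,6}
'b' @ 2: {7,8}
'a' @ 3: {9}  ✓accept
after full input: {9}  (accept=9 in)

Answer: ACCEPT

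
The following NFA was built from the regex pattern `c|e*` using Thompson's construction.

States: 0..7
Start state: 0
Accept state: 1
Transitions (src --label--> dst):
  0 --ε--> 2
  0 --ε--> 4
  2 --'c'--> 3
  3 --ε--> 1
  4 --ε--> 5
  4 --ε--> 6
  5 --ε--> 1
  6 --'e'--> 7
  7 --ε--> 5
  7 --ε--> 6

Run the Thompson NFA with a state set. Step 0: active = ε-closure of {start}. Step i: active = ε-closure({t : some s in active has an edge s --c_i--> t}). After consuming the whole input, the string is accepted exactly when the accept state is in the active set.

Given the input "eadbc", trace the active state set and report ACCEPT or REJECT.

Answer: REJECT

Steps:
start: ε-closure({0}) = {0,1,2,4,5,6}
'e' @ 1: {1,5,6,7}  (accept∈set)
'a' @ 2: {}  — state set empty
rest 'dbc' ignored (set empty)
end set {} — state 1 not in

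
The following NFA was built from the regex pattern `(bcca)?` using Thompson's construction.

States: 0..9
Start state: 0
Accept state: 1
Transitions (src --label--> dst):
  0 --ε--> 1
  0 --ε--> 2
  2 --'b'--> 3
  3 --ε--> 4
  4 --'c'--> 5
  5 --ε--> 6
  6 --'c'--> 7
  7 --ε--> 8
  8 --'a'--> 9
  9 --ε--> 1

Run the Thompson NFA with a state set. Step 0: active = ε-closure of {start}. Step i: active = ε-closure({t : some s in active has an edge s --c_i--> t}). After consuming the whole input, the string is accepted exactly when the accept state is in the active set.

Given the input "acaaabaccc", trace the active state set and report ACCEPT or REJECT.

S₀ = ε-closure({0}) = {0,1,2}
'a' @ 1: {}  — dead — no transitions
rest 'caaabaccc' ignored (set empty)
end set {} — state 1 not in

Answer: REJECT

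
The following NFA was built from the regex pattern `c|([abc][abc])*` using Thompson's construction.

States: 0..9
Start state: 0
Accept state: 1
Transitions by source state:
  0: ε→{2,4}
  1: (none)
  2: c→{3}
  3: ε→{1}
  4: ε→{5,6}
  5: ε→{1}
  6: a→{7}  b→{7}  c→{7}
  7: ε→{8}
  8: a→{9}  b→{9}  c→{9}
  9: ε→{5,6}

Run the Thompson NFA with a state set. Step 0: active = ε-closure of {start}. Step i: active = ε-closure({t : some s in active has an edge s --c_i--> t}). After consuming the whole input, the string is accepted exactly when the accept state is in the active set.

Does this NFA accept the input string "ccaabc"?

initial (ε-close {0}): {0,1,2,4,5,6}
'c' @ 1: {1,3,7,8}  [accepting]
'c' @ 2: {1,5,6,9}  [accepting]
'a' @ 3: {7,8}
'a' @ 4: {1,5,6,9}  [accepting]
'b' @ 5: {7,8}
'c' @ 6: {1,5,6,9}  [accepting]
end set {1,5,6,9} — state 1 in

Answer: ACCEPT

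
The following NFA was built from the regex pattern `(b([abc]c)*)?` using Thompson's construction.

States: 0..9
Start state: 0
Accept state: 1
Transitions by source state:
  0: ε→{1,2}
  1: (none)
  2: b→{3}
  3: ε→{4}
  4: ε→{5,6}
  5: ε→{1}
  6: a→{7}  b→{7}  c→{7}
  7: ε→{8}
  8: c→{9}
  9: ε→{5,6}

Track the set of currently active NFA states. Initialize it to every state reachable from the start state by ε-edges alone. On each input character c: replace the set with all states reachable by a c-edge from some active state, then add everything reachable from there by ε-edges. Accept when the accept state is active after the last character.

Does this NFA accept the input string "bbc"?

Answer: ACCEPT

Trace:
initial (ε-close {0}): {0,1,2}
'b' @ 1: {1,3,4,5,6}  ✓accept
'b' @ 2: {7,8}
'c' @ 3: {1,5,6,9}  ✓accept
after full input: {1,5,6,9}  (accept=1 in)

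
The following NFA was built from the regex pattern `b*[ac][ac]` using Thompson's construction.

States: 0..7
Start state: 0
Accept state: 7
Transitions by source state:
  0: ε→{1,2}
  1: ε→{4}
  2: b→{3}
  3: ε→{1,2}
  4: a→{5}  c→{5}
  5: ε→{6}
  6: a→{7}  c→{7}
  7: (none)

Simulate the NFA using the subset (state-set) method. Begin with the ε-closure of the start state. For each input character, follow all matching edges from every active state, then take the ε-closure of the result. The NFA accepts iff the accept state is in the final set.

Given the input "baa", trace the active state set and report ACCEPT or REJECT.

Answer: ACCEPT

Steps:
S₀ = ε-closure({0}) = {0,1,2,4}
'b' @ 1: {1,2,3,4}
'a' @ 2: {5,6}
'a' @ 3: {7}  ✓accept
final: {7}; accept 7 in set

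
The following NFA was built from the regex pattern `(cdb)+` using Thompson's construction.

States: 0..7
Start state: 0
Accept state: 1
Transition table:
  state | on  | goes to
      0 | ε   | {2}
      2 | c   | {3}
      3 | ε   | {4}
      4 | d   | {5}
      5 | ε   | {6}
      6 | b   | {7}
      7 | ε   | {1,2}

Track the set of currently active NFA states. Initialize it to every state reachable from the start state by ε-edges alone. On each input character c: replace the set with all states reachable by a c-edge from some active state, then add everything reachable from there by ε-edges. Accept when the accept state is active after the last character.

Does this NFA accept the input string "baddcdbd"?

initial (ε-close {0}): {0,2}
'b' @ 1: {}  — dead — no transitions
rest 'addcdbd' ignored (set empty)
final: {}; accept 1 not in set

Answer: REJECT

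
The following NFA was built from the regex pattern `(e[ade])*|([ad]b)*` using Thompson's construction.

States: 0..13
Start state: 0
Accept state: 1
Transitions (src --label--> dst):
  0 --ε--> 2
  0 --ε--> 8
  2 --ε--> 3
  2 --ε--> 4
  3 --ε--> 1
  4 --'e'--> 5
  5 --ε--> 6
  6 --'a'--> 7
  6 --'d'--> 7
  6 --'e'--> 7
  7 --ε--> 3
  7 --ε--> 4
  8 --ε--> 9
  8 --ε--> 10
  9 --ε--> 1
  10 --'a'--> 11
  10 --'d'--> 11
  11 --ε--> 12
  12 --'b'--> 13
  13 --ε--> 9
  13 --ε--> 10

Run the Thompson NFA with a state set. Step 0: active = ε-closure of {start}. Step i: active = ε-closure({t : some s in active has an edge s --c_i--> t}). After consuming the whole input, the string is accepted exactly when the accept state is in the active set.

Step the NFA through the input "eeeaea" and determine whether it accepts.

start: ε-closure({0}) = {0,1,2,3,4,8,9,10}
'e' @ 1: {5,6}
'e' @ 2: {1,3,4,7}  (accept∈set)
'e' @ 3: {5,6}
'a' @ 4: {1,3,4,7}  (accept∈set)
'e' @ 5: {5,6}
'a' @ 6: {1,3,4,7}  (accept∈set)
final: {1,3,4,7}; accept 1 in set

Answer: ACCEPT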